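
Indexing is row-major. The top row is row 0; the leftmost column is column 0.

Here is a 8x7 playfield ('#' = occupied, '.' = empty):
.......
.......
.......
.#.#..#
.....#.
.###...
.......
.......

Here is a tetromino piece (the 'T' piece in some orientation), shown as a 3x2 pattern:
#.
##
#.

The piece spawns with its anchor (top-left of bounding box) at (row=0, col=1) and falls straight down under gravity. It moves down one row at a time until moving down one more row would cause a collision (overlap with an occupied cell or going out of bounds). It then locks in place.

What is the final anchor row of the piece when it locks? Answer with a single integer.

Spawn at (row=0, col=1). Try each row:
  row 0: fits
  row 1: blocked -> lock at row 0

Answer: 0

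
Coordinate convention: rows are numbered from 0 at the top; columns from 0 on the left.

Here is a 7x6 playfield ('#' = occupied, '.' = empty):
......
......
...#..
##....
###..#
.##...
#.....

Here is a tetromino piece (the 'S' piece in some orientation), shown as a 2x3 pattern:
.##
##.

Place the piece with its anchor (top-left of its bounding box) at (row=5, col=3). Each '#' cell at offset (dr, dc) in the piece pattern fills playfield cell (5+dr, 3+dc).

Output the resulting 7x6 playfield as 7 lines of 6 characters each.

Fill (5+0,3+1) = (5,4)
Fill (5+0,3+2) = (5,5)
Fill (5+1,3+0) = (6,3)
Fill (5+1,3+1) = (6,4)

Answer: ......
......
...#..
##....
###..#
.##.##
#..##.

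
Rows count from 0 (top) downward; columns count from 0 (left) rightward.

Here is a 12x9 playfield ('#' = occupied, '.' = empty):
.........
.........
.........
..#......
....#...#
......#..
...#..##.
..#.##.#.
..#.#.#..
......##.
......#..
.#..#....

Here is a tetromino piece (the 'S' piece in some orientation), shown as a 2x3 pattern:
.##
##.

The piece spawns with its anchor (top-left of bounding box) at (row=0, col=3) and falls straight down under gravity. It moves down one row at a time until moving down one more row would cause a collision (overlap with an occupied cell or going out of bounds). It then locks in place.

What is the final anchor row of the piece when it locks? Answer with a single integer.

Answer: 2

Derivation:
Spawn at (row=0, col=3). Try each row:
  row 0: fits
  row 1: fits
  row 2: fits
  row 3: blocked -> lock at row 2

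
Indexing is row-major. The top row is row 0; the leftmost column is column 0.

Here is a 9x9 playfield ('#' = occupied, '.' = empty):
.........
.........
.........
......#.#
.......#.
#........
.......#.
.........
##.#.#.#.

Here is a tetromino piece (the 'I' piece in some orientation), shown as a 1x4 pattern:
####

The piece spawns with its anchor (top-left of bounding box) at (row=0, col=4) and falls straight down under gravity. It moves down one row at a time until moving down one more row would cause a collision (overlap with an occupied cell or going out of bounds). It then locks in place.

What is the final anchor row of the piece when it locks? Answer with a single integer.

Answer: 2

Derivation:
Spawn at (row=0, col=4). Try each row:
  row 0: fits
  row 1: fits
  row 2: fits
  row 3: blocked -> lock at row 2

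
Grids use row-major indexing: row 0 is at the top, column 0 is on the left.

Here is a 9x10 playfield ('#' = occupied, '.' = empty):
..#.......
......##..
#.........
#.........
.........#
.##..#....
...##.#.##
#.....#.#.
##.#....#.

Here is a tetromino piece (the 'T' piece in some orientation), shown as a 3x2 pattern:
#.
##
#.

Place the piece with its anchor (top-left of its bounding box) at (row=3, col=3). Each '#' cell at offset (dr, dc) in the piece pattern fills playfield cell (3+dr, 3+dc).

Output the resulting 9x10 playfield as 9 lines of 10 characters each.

Fill (3+0,3+0) = (3,3)
Fill (3+1,3+0) = (4,3)
Fill (3+1,3+1) = (4,4)
Fill (3+2,3+0) = (5,3)

Answer: ..#.......
......##..
#.........
#..#......
...##....#
.###.#....
...##.#.##
#.....#.#.
##.#....#.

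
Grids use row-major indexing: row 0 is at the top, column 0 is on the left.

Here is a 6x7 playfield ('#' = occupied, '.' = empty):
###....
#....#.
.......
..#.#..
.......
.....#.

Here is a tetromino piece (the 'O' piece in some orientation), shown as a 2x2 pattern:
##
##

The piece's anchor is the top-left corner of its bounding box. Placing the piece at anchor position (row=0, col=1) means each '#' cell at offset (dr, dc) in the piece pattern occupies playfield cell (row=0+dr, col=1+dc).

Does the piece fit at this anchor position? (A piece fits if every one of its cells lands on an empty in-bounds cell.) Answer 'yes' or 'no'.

Check each piece cell at anchor (0, 1):
  offset (0,0) -> (0,1): occupied ('#') -> FAIL
  offset (0,1) -> (0,2): occupied ('#') -> FAIL
  offset (1,0) -> (1,1): empty -> OK
  offset (1,1) -> (1,2): empty -> OK
All cells valid: no

Answer: no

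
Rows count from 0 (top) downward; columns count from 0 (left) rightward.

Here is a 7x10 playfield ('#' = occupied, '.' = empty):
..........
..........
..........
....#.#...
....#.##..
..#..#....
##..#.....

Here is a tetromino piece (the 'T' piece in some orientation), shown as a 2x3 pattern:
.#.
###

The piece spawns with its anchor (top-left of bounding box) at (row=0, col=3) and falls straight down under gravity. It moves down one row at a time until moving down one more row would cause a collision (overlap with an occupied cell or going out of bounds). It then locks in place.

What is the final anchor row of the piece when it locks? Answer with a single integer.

Answer: 1

Derivation:
Spawn at (row=0, col=3). Try each row:
  row 0: fits
  row 1: fits
  row 2: blocked -> lock at row 1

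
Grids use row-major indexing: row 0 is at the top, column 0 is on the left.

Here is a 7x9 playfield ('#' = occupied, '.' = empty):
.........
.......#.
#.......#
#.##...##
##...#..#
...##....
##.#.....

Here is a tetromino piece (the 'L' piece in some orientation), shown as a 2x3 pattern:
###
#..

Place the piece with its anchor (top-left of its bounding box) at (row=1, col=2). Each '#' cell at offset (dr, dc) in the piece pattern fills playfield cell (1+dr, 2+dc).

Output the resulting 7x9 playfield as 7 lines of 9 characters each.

Answer: .........
..###..#.
#.#.....#
#.##...##
##...#..#
...##....
##.#.....

Derivation:
Fill (1+0,2+0) = (1,2)
Fill (1+0,2+1) = (1,3)
Fill (1+0,2+2) = (1,4)
Fill (1+1,2+0) = (2,2)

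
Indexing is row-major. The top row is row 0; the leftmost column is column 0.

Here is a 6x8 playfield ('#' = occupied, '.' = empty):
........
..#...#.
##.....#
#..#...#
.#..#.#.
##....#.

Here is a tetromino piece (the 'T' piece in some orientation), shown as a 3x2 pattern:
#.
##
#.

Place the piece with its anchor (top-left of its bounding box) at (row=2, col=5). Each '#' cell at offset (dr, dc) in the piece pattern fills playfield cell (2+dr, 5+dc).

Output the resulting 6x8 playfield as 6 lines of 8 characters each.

Fill (2+0,5+0) = (2,5)
Fill (2+1,5+0) = (3,5)
Fill (2+1,5+1) = (3,6)
Fill (2+2,5+0) = (4,5)

Answer: ........
..#...#.
##...#.#
#..#.###
.#..###.
##....#.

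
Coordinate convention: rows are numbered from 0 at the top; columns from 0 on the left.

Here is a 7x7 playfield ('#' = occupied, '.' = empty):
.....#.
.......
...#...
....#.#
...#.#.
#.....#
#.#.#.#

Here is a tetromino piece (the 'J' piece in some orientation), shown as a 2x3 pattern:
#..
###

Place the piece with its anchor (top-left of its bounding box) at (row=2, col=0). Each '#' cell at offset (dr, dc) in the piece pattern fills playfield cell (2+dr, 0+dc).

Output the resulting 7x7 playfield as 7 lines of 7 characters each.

Answer: .....#.
.......
#..#...
###.#.#
...#.#.
#.....#
#.#.#.#

Derivation:
Fill (2+0,0+0) = (2,0)
Fill (2+1,0+0) = (3,0)
Fill (2+1,0+1) = (3,1)
Fill (2+1,0+2) = (3,2)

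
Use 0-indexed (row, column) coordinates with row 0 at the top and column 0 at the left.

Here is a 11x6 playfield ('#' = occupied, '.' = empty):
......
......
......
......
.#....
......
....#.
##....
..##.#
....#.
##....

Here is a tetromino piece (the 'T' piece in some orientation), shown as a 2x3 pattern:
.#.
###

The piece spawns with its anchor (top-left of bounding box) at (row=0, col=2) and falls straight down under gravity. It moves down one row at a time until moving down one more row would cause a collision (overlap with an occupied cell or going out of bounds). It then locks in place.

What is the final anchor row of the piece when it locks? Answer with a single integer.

Spawn at (row=0, col=2). Try each row:
  row 0: fits
  row 1: fits
  row 2: fits
  row 3: fits
  row 4: fits
  row 5: blocked -> lock at row 4

Answer: 4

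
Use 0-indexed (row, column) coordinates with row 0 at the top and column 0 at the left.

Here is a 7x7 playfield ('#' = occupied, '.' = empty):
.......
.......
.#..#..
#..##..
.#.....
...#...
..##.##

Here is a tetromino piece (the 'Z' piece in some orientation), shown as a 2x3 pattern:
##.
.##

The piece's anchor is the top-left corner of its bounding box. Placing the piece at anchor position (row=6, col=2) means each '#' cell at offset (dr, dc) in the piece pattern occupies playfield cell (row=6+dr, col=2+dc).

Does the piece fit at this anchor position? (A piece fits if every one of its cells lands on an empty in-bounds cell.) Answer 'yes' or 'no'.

Check each piece cell at anchor (6, 2):
  offset (0,0) -> (6,2): occupied ('#') -> FAIL
  offset (0,1) -> (6,3): occupied ('#') -> FAIL
  offset (1,1) -> (7,3): out of bounds -> FAIL
  offset (1,2) -> (7,4): out of bounds -> FAIL
All cells valid: no

Answer: no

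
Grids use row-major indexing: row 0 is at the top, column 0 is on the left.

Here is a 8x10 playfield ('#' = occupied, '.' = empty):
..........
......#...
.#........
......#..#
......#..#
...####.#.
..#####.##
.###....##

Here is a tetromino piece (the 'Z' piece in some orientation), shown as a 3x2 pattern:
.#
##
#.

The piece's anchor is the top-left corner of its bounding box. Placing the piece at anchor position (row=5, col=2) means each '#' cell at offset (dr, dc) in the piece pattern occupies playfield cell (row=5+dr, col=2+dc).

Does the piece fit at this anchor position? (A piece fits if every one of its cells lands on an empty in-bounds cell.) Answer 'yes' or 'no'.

Check each piece cell at anchor (5, 2):
  offset (0,1) -> (5,3): occupied ('#') -> FAIL
  offset (1,0) -> (6,2): occupied ('#') -> FAIL
  offset (1,1) -> (6,3): occupied ('#') -> FAIL
  offset (2,0) -> (7,2): occupied ('#') -> FAIL
All cells valid: no

Answer: no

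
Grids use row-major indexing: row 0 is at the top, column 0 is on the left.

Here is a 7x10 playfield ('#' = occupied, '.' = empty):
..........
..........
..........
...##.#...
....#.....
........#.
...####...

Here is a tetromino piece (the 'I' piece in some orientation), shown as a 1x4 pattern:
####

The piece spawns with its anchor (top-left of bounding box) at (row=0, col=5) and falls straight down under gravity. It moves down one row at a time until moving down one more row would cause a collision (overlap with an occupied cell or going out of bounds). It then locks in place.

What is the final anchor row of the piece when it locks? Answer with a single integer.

Spawn at (row=0, col=5). Try each row:
  row 0: fits
  row 1: fits
  row 2: fits
  row 3: blocked -> lock at row 2

Answer: 2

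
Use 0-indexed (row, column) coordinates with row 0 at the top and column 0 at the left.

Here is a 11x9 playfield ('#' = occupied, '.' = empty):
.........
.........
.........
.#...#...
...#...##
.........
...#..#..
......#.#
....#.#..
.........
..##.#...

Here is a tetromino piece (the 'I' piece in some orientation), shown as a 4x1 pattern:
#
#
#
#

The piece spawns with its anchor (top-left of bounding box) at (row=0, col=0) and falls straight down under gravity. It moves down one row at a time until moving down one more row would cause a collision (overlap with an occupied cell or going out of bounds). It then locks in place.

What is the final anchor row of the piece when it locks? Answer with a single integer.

Spawn at (row=0, col=0). Try each row:
  row 0: fits
  row 1: fits
  row 2: fits
  row 3: fits
  row 4: fits
  row 5: fits
  row 6: fits
  row 7: fits
  row 8: blocked -> lock at row 7

Answer: 7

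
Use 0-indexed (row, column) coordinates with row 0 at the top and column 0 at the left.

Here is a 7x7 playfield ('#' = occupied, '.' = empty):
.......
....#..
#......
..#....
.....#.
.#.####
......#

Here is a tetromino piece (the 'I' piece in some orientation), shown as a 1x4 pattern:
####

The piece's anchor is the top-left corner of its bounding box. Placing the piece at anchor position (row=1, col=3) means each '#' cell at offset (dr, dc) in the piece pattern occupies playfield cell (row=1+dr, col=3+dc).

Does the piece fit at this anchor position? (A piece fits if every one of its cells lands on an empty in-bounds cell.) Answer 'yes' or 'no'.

Answer: no

Derivation:
Check each piece cell at anchor (1, 3):
  offset (0,0) -> (1,3): empty -> OK
  offset (0,1) -> (1,4): occupied ('#') -> FAIL
  offset (0,2) -> (1,5): empty -> OK
  offset (0,3) -> (1,6): empty -> OK
All cells valid: no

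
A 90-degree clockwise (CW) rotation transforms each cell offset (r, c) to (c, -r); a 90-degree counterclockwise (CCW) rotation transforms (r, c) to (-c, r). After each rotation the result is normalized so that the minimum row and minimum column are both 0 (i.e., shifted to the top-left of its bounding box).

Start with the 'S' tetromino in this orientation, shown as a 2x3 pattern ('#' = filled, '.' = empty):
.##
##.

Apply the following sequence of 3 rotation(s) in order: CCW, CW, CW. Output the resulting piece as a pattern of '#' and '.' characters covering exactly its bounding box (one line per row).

Start:
.##
##.
After rotation 1 (CCW):
#.
##
.#
After rotation 2 (CW):
.##
##.
After rotation 3 (CW):
#.
##
.#

Answer: #.
##
.#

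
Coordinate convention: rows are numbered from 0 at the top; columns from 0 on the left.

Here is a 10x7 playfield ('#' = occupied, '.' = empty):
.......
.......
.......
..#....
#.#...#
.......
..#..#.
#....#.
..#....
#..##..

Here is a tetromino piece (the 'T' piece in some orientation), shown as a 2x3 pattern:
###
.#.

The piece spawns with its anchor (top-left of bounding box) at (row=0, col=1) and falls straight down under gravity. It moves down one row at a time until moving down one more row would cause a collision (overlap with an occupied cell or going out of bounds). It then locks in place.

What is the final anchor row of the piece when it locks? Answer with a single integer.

Answer: 1

Derivation:
Spawn at (row=0, col=1). Try each row:
  row 0: fits
  row 1: fits
  row 2: blocked -> lock at row 1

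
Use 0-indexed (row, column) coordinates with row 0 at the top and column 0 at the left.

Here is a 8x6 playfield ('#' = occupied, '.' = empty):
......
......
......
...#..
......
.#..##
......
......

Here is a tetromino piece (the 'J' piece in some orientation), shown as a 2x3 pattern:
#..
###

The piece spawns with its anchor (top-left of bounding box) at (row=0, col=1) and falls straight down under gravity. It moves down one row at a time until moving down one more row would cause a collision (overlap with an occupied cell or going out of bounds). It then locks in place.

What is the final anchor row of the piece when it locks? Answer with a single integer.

Answer: 1

Derivation:
Spawn at (row=0, col=1). Try each row:
  row 0: fits
  row 1: fits
  row 2: blocked -> lock at row 1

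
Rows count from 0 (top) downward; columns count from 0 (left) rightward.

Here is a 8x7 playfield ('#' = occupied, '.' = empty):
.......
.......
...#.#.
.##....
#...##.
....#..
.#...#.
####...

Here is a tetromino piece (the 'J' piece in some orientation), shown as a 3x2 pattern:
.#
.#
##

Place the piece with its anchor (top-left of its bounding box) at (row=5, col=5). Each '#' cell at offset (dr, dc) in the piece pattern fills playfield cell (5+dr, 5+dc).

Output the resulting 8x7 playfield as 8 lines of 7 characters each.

Answer: .......
.......
...#.#.
.##....
#...##.
....#.#
.#...##
####.##

Derivation:
Fill (5+0,5+1) = (5,6)
Fill (5+1,5+1) = (6,6)
Fill (5+2,5+0) = (7,5)
Fill (5+2,5+1) = (7,6)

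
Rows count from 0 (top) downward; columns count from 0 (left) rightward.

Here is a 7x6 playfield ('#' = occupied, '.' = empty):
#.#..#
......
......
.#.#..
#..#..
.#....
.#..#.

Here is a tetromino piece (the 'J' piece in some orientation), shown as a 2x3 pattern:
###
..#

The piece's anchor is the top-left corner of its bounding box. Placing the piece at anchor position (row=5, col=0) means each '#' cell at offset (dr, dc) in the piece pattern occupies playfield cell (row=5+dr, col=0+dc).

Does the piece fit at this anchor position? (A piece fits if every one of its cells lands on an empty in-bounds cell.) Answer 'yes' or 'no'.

Answer: no

Derivation:
Check each piece cell at anchor (5, 0):
  offset (0,0) -> (5,0): empty -> OK
  offset (0,1) -> (5,1): occupied ('#') -> FAIL
  offset (0,2) -> (5,2): empty -> OK
  offset (1,2) -> (6,2): empty -> OK
All cells valid: no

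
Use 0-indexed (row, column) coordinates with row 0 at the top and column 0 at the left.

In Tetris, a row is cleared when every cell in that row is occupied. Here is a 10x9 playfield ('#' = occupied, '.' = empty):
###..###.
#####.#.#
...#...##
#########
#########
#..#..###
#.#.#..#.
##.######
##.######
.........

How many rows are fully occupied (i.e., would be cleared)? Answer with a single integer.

Check each row:
  row 0: 3 empty cells -> not full
  row 1: 2 empty cells -> not full
  row 2: 6 empty cells -> not full
  row 3: 0 empty cells -> FULL (clear)
  row 4: 0 empty cells -> FULL (clear)
  row 5: 4 empty cells -> not full
  row 6: 5 empty cells -> not full
  row 7: 1 empty cell -> not full
  row 8: 1 empty cell -> not full
  row 9: 9 empty cells -> not full
Total rows cleared: 2

Answer: 2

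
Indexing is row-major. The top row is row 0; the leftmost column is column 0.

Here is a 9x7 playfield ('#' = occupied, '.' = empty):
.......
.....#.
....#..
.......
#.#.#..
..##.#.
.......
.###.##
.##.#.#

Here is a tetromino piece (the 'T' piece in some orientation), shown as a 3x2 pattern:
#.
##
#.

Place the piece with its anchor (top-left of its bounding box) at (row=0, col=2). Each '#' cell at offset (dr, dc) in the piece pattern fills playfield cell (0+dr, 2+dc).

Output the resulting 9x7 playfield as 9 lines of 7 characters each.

Answer: ..#....
..##.#.
..#.#..
.......
#.#.#..
..##.#.
.......
.###.##
.##.#.#

Derivation:
Fill (0+0,2+0) = (0,2)
Fill (0+1,2+0) = (1,2)
Fill (0+1,2+1) = (1,3)
Fill (0+2,2+0) = (2,2)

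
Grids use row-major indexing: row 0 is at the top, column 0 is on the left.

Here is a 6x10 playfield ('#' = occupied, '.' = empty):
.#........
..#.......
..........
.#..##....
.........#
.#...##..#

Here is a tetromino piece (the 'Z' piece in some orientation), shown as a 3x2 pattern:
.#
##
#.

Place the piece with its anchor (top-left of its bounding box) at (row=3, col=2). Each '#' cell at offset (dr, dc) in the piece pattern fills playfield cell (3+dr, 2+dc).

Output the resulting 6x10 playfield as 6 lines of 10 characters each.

Answer: .#........
..#.......
..........
.#.###....
..##.....#
.##..##..#

Derivation:
Fill (3+0,2+1) = (3,3)
Fill (3+1,2+0) = (4,2)
Fill (3+1,2+1) = (4,3)
Fill (3+2,2+0) = (5,2)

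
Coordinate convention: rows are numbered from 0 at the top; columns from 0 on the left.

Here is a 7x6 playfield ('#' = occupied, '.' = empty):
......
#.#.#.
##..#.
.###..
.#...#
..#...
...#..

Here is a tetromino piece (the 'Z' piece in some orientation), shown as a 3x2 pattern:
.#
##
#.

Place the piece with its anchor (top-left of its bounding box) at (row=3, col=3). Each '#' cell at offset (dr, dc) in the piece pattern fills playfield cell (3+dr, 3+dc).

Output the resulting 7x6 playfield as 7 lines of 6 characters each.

Fill (3+0,3+1) = (3,4)
Fill (3+1,3+0) = (4,3)
Fill (3+1,3+1) = (4,4)
Fill (3+2,3+0) = (5,3)

Answer: ......
#.#.#.
##..#.
.####.
.#.###
..##..
...#..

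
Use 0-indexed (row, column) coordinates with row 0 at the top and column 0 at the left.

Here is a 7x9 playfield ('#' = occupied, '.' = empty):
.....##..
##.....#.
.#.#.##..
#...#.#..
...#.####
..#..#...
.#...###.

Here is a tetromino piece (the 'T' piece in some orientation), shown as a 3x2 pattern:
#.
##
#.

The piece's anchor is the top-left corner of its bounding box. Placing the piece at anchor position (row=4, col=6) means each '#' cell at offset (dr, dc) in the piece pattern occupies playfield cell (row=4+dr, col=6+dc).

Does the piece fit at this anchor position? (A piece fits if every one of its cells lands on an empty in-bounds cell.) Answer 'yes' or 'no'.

Answer: no

Derivation:
Check each piece cell at anchor (4, 6):
  offset (0,0) -> (4,6): occupied ('#') -> FAIL
  offset (1,0) -> (5,6): empty -> OK
  offset (1,1) -> (5,7): empty -> OK
  offset (2,0) -> (6,6): occupied ('#') -> FAIL
All cells valid: no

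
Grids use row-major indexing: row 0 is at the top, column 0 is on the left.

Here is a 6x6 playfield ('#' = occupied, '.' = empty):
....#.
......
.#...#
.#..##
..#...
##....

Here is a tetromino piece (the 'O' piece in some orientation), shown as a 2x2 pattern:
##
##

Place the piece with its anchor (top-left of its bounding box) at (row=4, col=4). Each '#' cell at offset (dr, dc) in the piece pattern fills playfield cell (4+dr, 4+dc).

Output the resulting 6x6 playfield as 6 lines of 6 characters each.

Fill (4+0,4+0) = (4,4)
Fill (4+0,4+1) = (4,5)
Fill (4+1,4+0) = (5,4)
Fill (4+1,4+1) = (5,5)

Answer: ....#.
......
.#...#
.#..##
..#.##
##..##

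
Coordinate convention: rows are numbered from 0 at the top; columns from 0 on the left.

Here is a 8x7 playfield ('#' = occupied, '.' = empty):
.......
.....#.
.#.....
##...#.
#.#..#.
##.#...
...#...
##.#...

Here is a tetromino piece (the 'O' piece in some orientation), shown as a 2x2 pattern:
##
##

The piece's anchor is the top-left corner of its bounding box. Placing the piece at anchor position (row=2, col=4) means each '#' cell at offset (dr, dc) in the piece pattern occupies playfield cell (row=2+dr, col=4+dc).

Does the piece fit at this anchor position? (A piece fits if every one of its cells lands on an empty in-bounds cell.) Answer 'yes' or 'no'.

Answer: no

Derivation:
Check each piece cell at anchor (2, 4):
  offset (0,0) -> (2,4): empty -> OK
  offset (0,1) -> (2,5): empty -> OK
  offset (1,0) -> (3,4): empty -> OK
  offset (1,1) -> (3,5): occupied ('#') -> FAIL
All cells valid: no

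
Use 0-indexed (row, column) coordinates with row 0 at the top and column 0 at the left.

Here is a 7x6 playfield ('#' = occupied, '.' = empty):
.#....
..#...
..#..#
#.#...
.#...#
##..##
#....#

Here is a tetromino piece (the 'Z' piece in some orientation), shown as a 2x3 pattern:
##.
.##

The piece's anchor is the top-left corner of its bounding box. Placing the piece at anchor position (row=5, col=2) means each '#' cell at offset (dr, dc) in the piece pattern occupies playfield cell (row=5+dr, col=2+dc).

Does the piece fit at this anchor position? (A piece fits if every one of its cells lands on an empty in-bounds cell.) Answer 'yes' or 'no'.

Answer: yes

Derivation:
Check each piece cell at anchor (5, 2):
  offset (0,0) -> (5,2): empty -> OK
  offset (0,1) -> (5,3): empty -> OK
  offset (1,1) -> (6,3): empty -> OK
  offset (1,2) -> (6,4): empty -> OK
All cells valid: yes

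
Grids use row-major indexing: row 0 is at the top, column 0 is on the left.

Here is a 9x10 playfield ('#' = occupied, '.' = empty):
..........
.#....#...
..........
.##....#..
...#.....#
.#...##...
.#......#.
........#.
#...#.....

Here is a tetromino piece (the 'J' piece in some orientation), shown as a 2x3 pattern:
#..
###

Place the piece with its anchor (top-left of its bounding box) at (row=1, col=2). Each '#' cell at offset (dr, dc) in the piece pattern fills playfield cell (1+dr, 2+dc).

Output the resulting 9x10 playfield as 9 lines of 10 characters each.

Fill (1+0,2+0) = (1,2)
Fill (1+1,2+0) = (2,2)
Fill (1+1,2+1) = (2,3)
Fill (1+1,2+2) = (2,4)

Answer: ..........
.##...#...
..###.....
.##....#..
...#.....#
.#...##...
.#......#.
........#.
#...#.....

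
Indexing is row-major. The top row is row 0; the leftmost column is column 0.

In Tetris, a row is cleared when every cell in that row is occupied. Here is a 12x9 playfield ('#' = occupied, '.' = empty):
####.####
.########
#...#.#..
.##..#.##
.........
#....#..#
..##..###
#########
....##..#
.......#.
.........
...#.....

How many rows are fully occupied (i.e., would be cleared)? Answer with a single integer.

Check each row:
  row 0: 1 empty cell -> not full
  row 1: 1 empty cell -> not full
  row 2: 6 empty cells -> not full
  row 3: 4 empty cells -> not full
  row 4: 9 empty cells -> not full
  row 5: 6 empty cells -> not full
  row 6: 4 empty cells -> not full
  row 7: 0 empty cells -> FULL (clear)
  row 8: 6 empty cells -> not full
  row 9: 8 empty cells -> not full
  row 10: 9 empty cells -> not full
  row 11: 8 empty cells -> not full
Total rows cleared: 1

Answer: 1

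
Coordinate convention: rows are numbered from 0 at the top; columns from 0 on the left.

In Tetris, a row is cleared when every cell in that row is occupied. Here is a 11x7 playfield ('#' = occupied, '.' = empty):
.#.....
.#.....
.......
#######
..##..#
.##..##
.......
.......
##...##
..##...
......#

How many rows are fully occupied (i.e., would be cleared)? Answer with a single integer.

Answer: 1

Derivation:
Check each row:
  row 0: 6 empty cells -> not full
  row 1: 6 empty cells -> not full
  row 2: 7 empty cells -> not full
  row 3: 0 empty cells -> FULL (clear)
  row 4: 4 empty cells -> not full
  row 5: 3 empty cells -> not full
  row 6: 7 empty cells -> not full
  row 7: 7 empty cells -> not full
  row 8: 3 empty cells -> not full
  row 9: 5 empty cells -> not full
  row 10: 6 empty cells -> not full
Total rows cleared: 1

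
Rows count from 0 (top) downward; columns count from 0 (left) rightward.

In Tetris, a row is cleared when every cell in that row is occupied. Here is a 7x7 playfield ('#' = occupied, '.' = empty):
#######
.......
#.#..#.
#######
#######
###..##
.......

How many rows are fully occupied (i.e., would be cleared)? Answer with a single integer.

Check each row:
  row 0: 0 empty cells -> FULL (clear)
  row 1: 7 empty cells -> not full
  row 2: 4 empty cells -> not full
  row 3: 0 empty cells -> FULL (clear)
  row 4: 0 empty cells -> FULL (clear)
  row 5: 2 empty cells -> not full
  row 6: 7 empty cells -> not full
Total rows cleared: 3

Answer: 3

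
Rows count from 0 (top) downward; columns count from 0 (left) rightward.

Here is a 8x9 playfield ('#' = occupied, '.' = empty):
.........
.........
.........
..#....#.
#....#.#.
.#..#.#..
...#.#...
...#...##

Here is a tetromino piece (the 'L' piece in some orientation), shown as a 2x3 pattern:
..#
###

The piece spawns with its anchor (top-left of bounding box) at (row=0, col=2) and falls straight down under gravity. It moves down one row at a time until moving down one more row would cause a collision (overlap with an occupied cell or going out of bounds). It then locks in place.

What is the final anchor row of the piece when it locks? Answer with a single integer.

Spawn at (row=0, col=2). Try each row:
  row 0: fits
  row 1: fits
  row 2: blocked -> lock at row 1

Answer: 1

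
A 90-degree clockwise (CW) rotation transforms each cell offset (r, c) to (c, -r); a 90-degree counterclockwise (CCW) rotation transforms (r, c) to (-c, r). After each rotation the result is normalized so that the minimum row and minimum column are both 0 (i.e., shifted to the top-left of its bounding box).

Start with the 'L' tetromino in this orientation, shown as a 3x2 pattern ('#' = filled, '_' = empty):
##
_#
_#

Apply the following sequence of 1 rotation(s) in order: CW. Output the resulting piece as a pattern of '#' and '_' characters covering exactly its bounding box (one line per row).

Answer: __#
###

Derivation:
Start:
##
_#
_#
After rotation 1 (CW):
__#
###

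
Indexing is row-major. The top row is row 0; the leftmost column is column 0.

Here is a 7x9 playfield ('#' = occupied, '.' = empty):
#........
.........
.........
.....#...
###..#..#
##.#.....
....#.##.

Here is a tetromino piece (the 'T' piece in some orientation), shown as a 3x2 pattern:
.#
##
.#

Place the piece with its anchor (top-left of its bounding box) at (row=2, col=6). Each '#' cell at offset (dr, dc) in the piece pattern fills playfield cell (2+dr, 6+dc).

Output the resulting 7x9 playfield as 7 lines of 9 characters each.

Answer: #........
.........
.......#.
.....###.
###..#.##
##.#.....
....#.##.

Derivation:
Fill (2+0,6+1) = (2,7)
Fill (2+1,6+0) = (3,6)
Fill (2+1,6+1) = (3,7)
Fill (2+2,6+1) = (4,7)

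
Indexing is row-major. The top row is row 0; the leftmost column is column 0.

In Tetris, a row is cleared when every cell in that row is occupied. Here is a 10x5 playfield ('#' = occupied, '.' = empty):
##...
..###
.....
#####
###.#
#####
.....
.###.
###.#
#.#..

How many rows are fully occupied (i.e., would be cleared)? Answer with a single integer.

Answer: 2

Derivation:
Check each row:
  row 0: 3 empty cells -> not full
  row 1: 2 empty cells -> not full
  row 2: 5 empty cells -> not full
  row 3: 0 empty cells -> FULL (clear)
  row 4: 1 empty cell -> not full
  row 5: 0 empty cells -> FULL (clear)
  row 6: 5 empty cells -> not full
  row 7: 2 empty cells -> not full
  row 8: 1 empty cell -> not full
  row 9: 3 empty cells -> not full
Total rows cleared: 2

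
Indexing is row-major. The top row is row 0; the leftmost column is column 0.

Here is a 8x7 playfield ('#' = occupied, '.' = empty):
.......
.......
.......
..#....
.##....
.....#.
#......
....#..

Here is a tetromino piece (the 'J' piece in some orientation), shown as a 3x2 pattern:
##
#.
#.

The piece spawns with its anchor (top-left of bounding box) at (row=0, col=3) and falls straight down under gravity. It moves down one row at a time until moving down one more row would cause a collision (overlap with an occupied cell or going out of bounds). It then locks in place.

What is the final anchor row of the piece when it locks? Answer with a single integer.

Spawn at (row=0, col=3). Try each row:
  row 0: fits
  row 1: fits
  row 2: fits
  row 3: fits
  row 4: fits
  row 5: fits
  row 6: blocked -> lock at row 5

Answer: 5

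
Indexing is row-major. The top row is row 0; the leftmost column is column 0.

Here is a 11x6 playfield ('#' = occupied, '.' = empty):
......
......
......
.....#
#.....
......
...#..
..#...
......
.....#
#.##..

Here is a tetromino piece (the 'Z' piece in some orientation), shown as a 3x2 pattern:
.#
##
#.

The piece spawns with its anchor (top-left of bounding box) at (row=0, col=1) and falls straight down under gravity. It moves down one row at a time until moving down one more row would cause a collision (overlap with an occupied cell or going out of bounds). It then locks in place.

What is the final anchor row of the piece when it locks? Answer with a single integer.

Answer: 5

Derivation:
Spawn at (row=0, col=1). Try each row:
  row 0: fits
  row 1: fits
  row 2: fits
  row 3: fits
  row 4: fits
  row 5: fits
  row 6: blocked -> lock at row 5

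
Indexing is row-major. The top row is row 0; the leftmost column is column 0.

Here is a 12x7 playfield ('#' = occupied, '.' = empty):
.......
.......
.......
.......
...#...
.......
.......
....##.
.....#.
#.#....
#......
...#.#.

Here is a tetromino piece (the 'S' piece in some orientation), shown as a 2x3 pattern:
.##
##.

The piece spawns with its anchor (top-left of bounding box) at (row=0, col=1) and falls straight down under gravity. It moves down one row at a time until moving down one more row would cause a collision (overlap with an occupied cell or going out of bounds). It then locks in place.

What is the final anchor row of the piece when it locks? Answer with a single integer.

Spawn at (row=0, col=1). Try each row:
  row 0: fits
  row 1: fits
  row 2: fits
  row 3: fits
  row 4: blocked -> lock at row 3

Answer: 3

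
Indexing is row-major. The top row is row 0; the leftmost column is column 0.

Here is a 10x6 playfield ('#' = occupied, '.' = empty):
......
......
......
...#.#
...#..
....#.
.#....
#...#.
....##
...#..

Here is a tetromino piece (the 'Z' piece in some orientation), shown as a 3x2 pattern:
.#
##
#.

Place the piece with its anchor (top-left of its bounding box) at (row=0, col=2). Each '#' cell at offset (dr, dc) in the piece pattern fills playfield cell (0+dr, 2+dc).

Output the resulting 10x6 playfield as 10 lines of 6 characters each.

Answer: ...#..
..##..
..#...
...#.#
...#..
....#.
.#....
#...#.
....##
...#..

Derivation:
Fill (0+0,2+1) = (0,3)
Fill (0+1,2+0) = (1,2)
Fill (0+1,2+1) = (1,3)
Fill (0+2,2+0) = (2,2)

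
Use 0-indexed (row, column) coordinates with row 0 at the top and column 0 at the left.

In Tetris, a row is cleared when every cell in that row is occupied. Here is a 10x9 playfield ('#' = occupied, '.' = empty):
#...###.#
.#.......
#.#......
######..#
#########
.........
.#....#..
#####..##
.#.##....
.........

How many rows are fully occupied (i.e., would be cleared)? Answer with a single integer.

Answer: 1

Derivation:
Check each row:
  row 0: 4 empty cells -> not full
  row 1: 8 empty cells -> not full
  row 2: 7 empty cells -> not full
  row 3: 2 empty cells -> not full
  row 4: 0 empty cells -> FULL (clear)
  row 5: 9 empty cells -> not full
  row 6: 7 empty cells -> not full
  row 7: 2 empty cells -> not full
  row 8: 6 empty cells -> not full
  row 9: 9 empty cells -> not full
Total rows cleared: 1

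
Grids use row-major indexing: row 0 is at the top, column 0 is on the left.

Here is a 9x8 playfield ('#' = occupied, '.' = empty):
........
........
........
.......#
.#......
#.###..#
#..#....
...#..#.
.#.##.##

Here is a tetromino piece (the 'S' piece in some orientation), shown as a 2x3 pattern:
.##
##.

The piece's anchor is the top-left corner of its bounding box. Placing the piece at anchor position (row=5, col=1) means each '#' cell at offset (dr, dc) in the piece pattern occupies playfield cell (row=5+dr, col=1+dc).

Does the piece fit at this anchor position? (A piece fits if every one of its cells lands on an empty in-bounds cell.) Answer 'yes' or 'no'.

Check each piece cell at anchor (5, 1):
  offset (0,1) -> (5,2): occupied ('#') -> FAIL
  offset (0,2) -> (5,3): occupied ('#') -> FAIL
  offset (1,0) -> (6,1): empty -> OK
  offset (1,1) -> (6,2): empty -> OK
All cells valid: no

Answer: no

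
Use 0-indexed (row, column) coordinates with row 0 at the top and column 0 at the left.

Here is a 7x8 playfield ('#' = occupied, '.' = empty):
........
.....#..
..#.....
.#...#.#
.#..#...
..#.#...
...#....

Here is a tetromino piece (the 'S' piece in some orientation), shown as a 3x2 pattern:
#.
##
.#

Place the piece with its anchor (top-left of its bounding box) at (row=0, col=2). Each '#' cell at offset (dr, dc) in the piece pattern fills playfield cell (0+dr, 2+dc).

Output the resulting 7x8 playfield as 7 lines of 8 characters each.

Answer: ..#.....
..##.#..
..##....
.#...#.#
.#..#...
..#.#...
...#....

Derivation:
Fill (0+0,2+0) = (0,2)
Fill (0+1,2+0) = (1,2)
Fill (0+1,2+1) = (1,3)
Fill (0+2,2+1) = (2,3)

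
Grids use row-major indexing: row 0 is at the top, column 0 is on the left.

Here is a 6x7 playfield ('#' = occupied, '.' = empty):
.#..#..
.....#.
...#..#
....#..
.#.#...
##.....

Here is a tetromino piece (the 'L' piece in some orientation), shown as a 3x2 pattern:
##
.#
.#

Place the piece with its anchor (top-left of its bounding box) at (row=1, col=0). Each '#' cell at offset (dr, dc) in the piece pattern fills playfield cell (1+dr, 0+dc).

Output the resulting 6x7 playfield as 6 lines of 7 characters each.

Answer: .#..#..
##...#.
.#.#..#
.#..#..
.#.#...
##.....

Derivation:
Fill (1+0,0+0) = (1,0)
Fill (1+0,0+1) = (1,1)
Fill (1+1,0+1) = (2,1)
Fill (1+2,0+1) = (3,1)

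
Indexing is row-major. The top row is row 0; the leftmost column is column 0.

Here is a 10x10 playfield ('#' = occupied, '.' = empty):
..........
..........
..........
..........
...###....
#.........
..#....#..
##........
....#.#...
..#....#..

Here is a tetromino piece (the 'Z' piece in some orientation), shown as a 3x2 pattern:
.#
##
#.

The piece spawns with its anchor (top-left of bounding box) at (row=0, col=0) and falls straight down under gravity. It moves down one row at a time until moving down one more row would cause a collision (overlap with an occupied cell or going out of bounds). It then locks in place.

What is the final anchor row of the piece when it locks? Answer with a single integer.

Answer: 2

Derivation:
Spawn at (row=0, col=0). Try each row:
  row 0: fits
  row 1: fits
  row 2: fits
  row 3: blocked -> lock at row 2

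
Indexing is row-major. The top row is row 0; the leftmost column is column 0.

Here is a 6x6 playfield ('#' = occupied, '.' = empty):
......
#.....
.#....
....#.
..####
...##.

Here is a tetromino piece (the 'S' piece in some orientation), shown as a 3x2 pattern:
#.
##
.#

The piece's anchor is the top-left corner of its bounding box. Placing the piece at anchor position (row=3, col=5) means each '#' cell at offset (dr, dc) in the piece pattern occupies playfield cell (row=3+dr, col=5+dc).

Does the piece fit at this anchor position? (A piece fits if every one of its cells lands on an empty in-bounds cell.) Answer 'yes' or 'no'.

Answer: no

Derivation:
Check each piece cell at anchor (3, 5):
  offset (0,0) -> (3,5): empty -> OK
  offset (1,0) -> (4,5): occupied ('#') -> FAIL
  offset (1,1) -> (4,6): out of bounds -> FAIL
  offset (2,1) -> (5,6): out of bounds -> FAIL
All cells valid: no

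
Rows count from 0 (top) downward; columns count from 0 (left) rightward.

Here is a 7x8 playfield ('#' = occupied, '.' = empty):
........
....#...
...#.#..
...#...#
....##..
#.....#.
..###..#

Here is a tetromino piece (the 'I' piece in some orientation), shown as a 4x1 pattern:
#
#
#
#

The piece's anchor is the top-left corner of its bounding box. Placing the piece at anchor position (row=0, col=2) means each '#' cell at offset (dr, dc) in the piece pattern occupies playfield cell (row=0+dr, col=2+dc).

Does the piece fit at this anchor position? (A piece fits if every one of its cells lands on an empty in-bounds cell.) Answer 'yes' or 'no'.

Check each piece cell at anchor (0, 2):
  offset (0,0) -> (0,2): empty -> OK
  offset (1,0) -> (1,2): empty -> OK
  offset (2,0) -> (2,2): empty -> OK
  offset (3,0) -> (3,2): empty -> OK
All cells valid: yes

Answer: yes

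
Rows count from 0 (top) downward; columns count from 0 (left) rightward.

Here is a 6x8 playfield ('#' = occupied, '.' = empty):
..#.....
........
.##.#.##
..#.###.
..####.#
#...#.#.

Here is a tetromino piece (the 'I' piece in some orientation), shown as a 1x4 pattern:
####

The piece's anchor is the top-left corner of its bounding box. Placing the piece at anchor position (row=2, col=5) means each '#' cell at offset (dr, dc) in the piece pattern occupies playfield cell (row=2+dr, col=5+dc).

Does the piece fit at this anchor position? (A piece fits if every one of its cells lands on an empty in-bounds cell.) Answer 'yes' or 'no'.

Check each piece cell at anchor (2, 5):
  offset (0,0) -> (2,5): empty -> OK
  offset (0,1) -> (2,6): occupied ('#') -> FAIL
  offset (0,2) -> (2,7): occupied ('#') -> FAIL
  offset (0,3) -> (2,8): out of bounds -> FAIL
All cells valid: no

Answer: no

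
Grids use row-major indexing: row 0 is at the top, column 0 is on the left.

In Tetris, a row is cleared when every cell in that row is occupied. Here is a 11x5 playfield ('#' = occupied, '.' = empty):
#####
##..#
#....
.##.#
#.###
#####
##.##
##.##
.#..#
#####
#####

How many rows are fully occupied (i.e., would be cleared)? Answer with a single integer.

Answer: 4

Derivation:
Check each row:
  row 0: 0 empty cells -> FULL (clear)
  row 1: 2 empty cells -> not full
  row 2: 4 empty cells -> not full
  row 3: 2 empty cells -> not full
  row 4: 1 empty cell -> not full
  row 5: 0 empty cells -> FULL (clear)
  row 6: 1 empty cell -> not full
  row 7: 1 empty cell -> not full
  row 8: 3 empty cells -> not full
  row 9: 0 empty cells -> FULL (clear)
  row 10: 0 empty cells -> FULL (clear)
Total rows cleared: 4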